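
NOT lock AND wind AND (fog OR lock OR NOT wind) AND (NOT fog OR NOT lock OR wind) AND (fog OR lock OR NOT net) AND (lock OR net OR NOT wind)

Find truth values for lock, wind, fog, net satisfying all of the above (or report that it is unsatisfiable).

Unit clause (NOT lock) forces lock = False.
Unit clause (wind) forces wind = True.
In (fog OR lock OR NOT wind) only fog is left, so fog = True.
In (lock OR net OR NOT wind) only net is left, so net = True.
All clauses satisfied.

lock = False; wind = True; fog = True; net = True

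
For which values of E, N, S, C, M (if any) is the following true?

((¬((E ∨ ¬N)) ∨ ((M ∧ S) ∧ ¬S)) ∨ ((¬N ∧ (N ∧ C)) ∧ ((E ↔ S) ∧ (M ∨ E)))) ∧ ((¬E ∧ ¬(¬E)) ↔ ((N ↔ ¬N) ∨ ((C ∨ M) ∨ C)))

E: False; N: True; S: True; C: False; M: False

  (¬((E ∨ ¬N)) ∨ ((M ∧ S) ∧ ¬S)) ∨ ((¬N ∧ (N ∧ C)) ∧ ((E ↔ S) ∧ (M ∨ E))) = True
    ¬((E ∨ ¬N)) ∨ ((M ∧ S) ∧ ¬S) = True
      ¬((E ∨ ¬N)) = True
        E ∨ ¬N = False
          ¬N = False
      (M ∧ S) ∧ ¬S = False
        M ∧ S = False
        ¬S = False
    (¬N ∧ (N ∧ C)) ∧ ((E ↔ S) ∧ (M ∨ E)) = False
      ¬N ∧ (N ∧ C) = False
        ¬N = False
        N ∧ C = False
      (E ↔ S) ∧ (M ∨ E) = False
        E ↔ S = False
        M ∨ E = False
  (¬E ∧ ¬(¬E)) ↔ ((N ↔ ¬N) ∨ ((C ∨ M) ∨ C)) = True
    ¬E ∧ ¬(¬E) = False
      ¬E = True
      ¬(¬E) = False
        ¬E = True
    (N ↔ ¬N) ∨ ((C ∨ M) ∨ C) = False
      N ↔ ¬N = False
        ¬N = False
      (C ∨ M) ∨ C = False
        C ∨ M = False
Both conjuncts True, so the formula holds.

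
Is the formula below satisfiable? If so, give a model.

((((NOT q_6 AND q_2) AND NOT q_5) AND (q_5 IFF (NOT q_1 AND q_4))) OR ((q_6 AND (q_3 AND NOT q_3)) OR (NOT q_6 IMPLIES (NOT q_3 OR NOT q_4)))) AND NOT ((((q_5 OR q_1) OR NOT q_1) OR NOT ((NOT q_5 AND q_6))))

Unsatisfiable

The conjunct NOT ((((q_5 OR q_1) OR NOT q_1) OR NOT ((NOT q_5 AND q_6)))) is unsatisfiable on its own:
  q_1=F, q_5=F, q_6=F: evaluates to False.
  q_1=F, q_5=F, q_6=T: evaluates to False.
  q_1=F, q_5=T, q_6=F: evaluates to False.
  q_1=F, q_5=T, q_6=T: evaluates to False.
  q_1=T, q_5=F, q_6=F: evaluates to False.
  q_1=T, q_5=F, q_6=T: evaluates to False.
  q_1=T, q_5=T, q_6=F: evaluates to False.
  q_1=T, q_5=T, q_6=T: evaluates to False.
So the whole conjunction is unsatisfiable.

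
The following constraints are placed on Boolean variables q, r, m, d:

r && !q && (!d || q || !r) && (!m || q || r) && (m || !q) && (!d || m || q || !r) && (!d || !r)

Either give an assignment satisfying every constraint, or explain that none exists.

Unit clause (r) forces r = True.
Unit clause (!q) forces q = False.
In (!d || q || !r) only !d is left, so d = False.
Set m = False.
All clauses satisfied.

q: False; r: True; m: False; d: False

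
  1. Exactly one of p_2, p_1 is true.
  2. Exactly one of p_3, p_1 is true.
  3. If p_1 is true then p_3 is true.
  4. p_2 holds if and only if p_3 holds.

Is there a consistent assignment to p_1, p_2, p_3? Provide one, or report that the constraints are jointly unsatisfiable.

p_1 = False; p_2 = True; p_3 = True

  (1) {p_2, p_1}: 1 true — exactly one ✓
  (2) {p_3, p_1}: 1 true — exactly one ✓
  (3) p_1=F ⇒ p_3: vacuous ✓
  (4) p_2=T, p_3=T — same ✓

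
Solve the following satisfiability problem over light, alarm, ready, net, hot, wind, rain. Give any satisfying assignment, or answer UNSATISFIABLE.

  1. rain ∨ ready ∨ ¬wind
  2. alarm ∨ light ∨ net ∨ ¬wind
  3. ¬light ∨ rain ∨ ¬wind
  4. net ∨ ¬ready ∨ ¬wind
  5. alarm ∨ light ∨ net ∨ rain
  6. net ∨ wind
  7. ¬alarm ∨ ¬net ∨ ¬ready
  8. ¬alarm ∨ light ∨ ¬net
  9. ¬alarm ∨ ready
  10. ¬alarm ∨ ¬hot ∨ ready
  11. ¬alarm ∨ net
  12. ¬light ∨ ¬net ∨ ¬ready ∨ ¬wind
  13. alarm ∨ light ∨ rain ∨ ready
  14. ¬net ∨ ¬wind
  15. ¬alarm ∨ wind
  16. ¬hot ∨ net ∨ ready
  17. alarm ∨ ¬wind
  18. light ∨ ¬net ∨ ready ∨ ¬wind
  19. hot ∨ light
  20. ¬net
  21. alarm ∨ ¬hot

Case alarm = True:
  (¬alarm ∨ ready) forces ready = True.
  (¬alarm ∨ ¬net ∨ ¬ready) forces net = False.
  Clause (¬alarm ∨ net) is falsified — contradiction.
Case alarm = False:
  (alarm ∨ ¬wind) forces wind = False.
  (net ∨ wind) forces net = True.
  Clause (¬net) is falsified — contradiction.
Both cases fail, so the formula is unsatisfiable.

Unsatisfiable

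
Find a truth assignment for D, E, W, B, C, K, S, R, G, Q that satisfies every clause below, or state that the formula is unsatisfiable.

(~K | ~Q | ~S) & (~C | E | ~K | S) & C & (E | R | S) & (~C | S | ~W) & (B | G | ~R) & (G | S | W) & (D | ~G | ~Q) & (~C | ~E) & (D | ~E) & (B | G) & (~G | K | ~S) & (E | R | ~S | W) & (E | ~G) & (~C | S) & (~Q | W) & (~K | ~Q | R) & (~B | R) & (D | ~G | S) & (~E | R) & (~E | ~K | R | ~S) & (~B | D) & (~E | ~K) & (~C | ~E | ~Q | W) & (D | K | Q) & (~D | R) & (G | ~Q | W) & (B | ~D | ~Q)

D=T, E=F, W=T, B=T, C=T, K=F, S=T, R=T, G=F, Q=F

Unit clause (C) forces C = True.
In (~C | ~E) only ~E is left, so E = False.
In (E | ~G) only ~G is left, so G = False.
In (~C | S) only S is left, so S = True.
In (B | G) only B is left, so B = True.
In (~B | R) only R is left, so R = True.
In (~B | D) only D is left, so D = True.
Set W = True.
Set K = False.
Set Q = False.
All clauses satisfied.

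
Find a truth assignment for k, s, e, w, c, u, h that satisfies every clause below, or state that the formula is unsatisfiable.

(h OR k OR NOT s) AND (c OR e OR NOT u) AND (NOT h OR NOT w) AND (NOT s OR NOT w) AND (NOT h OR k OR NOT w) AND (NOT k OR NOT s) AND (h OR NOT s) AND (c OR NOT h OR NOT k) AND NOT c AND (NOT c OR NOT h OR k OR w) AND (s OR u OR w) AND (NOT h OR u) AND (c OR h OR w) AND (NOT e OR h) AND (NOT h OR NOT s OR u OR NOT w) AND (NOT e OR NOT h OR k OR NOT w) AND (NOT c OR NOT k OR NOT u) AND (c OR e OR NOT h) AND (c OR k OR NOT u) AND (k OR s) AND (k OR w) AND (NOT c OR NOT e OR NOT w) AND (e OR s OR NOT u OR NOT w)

k = True; s = False; e = False; w = True; c = False; u = False; h = False

Unit clause (NOT c) forces c = False.
Try k = False:
  (c OR k OR NOT u) forces u = False.
  (NOT h OR u) forces h = False.
  (h OR k OR NOT s) forces s = False.
  clause (k OR s) is falsified — backtrack.
So k = True.
  then (NOT k OR NOT s) forces s = False.
  then (c OR NOT h OR NOT k) forces h = False.
  then (c OR h OR w) forces w = True.
  then (NOT e OR h) forces e = False.
  then (e OR s OR NOT u OR NOT w) forces u = False.
All clauses satisfied.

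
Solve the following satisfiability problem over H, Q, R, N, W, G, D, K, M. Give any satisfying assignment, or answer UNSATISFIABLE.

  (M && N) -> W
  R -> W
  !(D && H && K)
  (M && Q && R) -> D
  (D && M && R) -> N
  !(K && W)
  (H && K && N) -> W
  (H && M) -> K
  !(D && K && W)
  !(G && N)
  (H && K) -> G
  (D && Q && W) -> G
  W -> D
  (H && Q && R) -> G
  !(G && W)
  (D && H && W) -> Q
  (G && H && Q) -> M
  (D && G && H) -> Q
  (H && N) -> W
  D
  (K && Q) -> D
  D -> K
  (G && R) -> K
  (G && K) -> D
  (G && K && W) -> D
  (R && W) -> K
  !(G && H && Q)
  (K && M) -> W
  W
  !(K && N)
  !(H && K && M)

The formula is unsatisfiable.

Case W = True:
  (D || !W) forces D = True.
  (!D || K) forces K = True.
  Clause (!D || !K || !W) is falsified — contradiction.
Case W = False:
  Clause (W) is falsified — contradiction.
Both cases fail, so the formula is unsatisfiable.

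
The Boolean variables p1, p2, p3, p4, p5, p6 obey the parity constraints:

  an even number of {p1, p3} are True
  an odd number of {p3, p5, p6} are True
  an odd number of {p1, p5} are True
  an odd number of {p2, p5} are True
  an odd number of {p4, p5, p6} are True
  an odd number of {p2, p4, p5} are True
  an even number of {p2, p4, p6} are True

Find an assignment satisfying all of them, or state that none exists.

p1 = False, p2 = False, p3 = False, p4 = False, p5 = True, p6 = False

{p1, p3}: 0 true → even ✓
{p3, p5, p6}: 1 true → odd ✓
{p1, p5}: 1 true → odd ✓
{p2, p5}: 1 true → odd ✓
{p4, p5, p6}: 1 true → odd ✓
{p2, p4, p5}: 1 true → odd ✓
{p2, p4, p6}: 0 true → even ✓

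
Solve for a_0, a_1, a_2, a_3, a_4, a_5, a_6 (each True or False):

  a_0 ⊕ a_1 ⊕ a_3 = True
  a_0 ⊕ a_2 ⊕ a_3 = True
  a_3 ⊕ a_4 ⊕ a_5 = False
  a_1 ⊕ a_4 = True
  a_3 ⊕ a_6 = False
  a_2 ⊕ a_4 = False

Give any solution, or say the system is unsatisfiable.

Unsatisfiable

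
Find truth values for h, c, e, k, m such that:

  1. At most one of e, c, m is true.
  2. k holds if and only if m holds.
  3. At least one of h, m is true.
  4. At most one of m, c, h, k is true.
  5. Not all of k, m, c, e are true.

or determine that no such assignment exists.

h: True, c: False, e: True, k: False, m: False

  (1) {e, c, m}: 1 true — at most one ✓
  (2) k=F, m=F — same ✓
  (3) {h, m}: 1 true — at least one ✓
  (4) {m, c, h, k}: 1 true — at most one ✓
  (5) {k, m, c, e}: 1/4 true — not all ✓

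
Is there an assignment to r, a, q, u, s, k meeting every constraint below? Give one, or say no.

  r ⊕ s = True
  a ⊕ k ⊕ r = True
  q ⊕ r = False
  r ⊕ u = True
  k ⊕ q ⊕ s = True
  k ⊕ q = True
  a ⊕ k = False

r = True; a = False; q = True; u = False; s = False; k = False

r ⊕ s = T ⊕ F = True ✓
a ⊕ k ⊕ r = F ⊕ F ⊕ T = True ✓
q ⊕ r = T ⊕ T = False ✓
r ⊕ u = T ⊕ F = True ✓
k ⊕ q ⊕ s = F ⊕ T ⊕ F = True ✓
k ⊕ q = F ⊕ T = True ✓
a ⊕ k = F ⊕ F = False ✓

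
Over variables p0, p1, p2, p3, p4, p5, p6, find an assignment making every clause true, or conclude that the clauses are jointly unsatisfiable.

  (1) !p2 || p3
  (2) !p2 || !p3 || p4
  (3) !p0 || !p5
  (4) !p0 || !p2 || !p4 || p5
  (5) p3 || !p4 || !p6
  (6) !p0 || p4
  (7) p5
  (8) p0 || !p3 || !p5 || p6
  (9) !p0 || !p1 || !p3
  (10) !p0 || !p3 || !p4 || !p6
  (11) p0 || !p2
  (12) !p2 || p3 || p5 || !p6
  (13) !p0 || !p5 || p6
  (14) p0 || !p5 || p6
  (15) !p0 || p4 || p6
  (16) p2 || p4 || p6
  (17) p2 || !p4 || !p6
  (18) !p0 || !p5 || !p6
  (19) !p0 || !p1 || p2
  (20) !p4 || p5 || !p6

Unit clause (p5) forces p5 = True.
In (!p0 || !p5) only !p0 is left, so p0 = False.
In (p0 || !p2) only !p2 is left, so p2 = False.
In (p0 || !p5 || p6) only p6 is left, so p6 = True.
In (p2 || !p4 || !p6) only !p4 is left, so p4 = False.
Set p1 = False.
Set p3 = True.
All clauses satisfied.

p0 = False, p1 = False, p2 = False, p3 = True, p4 = False, p5 = True, p6 = True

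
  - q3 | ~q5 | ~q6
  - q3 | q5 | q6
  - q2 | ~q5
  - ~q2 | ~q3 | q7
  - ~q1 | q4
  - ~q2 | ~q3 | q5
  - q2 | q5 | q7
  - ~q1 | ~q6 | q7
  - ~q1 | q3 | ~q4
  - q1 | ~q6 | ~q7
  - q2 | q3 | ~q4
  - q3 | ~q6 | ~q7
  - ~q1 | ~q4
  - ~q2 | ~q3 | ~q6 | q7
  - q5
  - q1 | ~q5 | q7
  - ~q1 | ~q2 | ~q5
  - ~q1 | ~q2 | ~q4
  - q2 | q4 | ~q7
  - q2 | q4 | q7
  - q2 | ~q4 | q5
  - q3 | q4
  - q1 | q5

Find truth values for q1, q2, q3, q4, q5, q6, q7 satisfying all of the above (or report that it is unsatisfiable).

q1 = False; q2 = True; q3 = True; q4 = False; q5 = True; q6 = False; q7 = True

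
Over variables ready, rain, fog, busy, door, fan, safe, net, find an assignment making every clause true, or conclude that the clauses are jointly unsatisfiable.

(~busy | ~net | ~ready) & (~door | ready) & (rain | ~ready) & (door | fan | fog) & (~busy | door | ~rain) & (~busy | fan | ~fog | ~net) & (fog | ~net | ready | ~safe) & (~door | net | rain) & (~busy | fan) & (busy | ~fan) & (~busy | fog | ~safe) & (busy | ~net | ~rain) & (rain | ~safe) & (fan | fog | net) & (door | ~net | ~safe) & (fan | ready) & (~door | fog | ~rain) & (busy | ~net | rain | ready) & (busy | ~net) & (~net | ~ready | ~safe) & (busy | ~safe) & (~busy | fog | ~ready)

ready = True; rain = True; fog = True; busy = True; door = True; fan = True; safe = True; net = False

Set ready = True.
  then (rain | ~ready) forces rain = True.
Try fog = False:
  (~door | fog | ~rain) forces door = False.
  (door | fan | fog) forces fan = True.
  (~busy | door | ~rain) forces busy = False.
  clause (busy | ~fan) is falsified — backtrack.
So fog = True.
Set busy = True.
  then (~busy | ~net | ~ready) forces net = False.
  then (~busy | door | ~rain) forces door = True.
  then (~busy | fan) forces fan = True.
Set safe = True.
All clauses satisfied.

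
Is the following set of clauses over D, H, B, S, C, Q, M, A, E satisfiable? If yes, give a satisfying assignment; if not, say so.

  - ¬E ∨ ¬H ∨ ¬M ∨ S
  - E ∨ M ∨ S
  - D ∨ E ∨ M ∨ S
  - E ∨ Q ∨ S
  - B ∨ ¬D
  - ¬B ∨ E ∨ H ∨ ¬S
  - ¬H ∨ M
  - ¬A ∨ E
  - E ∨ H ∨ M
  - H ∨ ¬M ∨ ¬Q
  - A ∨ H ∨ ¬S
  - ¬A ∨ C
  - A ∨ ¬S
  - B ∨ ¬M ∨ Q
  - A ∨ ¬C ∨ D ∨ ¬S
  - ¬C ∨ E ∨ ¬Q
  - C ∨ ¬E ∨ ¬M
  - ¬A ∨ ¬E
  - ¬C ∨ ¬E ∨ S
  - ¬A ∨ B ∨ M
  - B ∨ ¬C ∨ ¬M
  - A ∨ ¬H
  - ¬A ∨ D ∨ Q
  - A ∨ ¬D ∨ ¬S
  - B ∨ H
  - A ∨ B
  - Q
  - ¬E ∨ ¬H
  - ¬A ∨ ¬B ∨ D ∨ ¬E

Unit clause (Q) forces Q = True.
Set D = False.
Try H = True:
  (¬H ∨ M) forces M = True.
  (A ∨ ¬H) forces A = True.
  (¬A ∨ E) forces E = True.
  clause (¬A ∨ ¬E) is falsified — backtrack.
So H = False.
  then (H ∨ ¬M ∨ ¬Q) forces M = False.
  then (B ∨ H) forces B = True.
  then (E ∨ H ∨ M) forces E = True.
  then (¬A ∨ ¬E) forces A = False.
  then (A ∨ H ∨ ¬S) forces S = False.
  then (¬C ∨ ¬E ∨ S) forces C = False.
All clauses satisfied.

D=F, H=F, B=T, S=F, C=F, Q=T, M=F, A=F, E=T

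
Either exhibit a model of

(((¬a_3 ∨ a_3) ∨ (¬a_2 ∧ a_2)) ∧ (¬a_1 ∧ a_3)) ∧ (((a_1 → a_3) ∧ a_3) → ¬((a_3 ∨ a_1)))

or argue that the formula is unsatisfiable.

The formula is unsatisfiable.

Case a_3 = True: the conjunct ((a_1 → a_3) ∧ a_3) → ¬((a_3 ∨ a_1)) becomes (True ∧ True) → ¬True = False.
Case a_3 = False: the conjunct a_3 is False.
Both cases fail — unsatisfiable.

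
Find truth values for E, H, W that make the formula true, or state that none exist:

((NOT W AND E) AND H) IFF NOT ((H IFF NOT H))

E = True, H = True, W = False

  ((NOT W AND E) AND H) IFF NOT ((H IFF NOT H)) = True
    (NOT W AND E) AND H = True
      NOT W AND E = True
        NOT W = True
    NOT ((H IFF NOT H)) = True
      H IFF NOT H = False
        NOT H = False
The formula evaluates to True.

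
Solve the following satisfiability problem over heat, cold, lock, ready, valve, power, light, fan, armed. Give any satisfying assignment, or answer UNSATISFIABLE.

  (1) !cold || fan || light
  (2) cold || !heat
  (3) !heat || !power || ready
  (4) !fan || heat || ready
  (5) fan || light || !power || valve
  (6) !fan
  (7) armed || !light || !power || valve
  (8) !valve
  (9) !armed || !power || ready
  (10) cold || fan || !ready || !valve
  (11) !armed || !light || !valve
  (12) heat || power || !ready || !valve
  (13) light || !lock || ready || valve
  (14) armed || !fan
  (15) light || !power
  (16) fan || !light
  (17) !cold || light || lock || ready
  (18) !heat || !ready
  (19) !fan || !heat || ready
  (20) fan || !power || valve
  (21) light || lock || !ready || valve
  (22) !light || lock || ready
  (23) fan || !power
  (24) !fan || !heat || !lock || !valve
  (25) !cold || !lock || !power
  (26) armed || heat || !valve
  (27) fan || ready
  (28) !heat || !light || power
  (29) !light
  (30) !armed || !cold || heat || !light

Unit clause (!fan) forces fan = False.
Unit clause (!valve) forces valve = False.
In (fan || !light) only !light is left, so light = False.
In (fan || !power || valve) only !power is left, so power = False.
In (fan || ready) only ready is left, so ready = True.
In (!cold || fan || light) only !cold is left, so cold = False.
In (cold || !heat) only !heat is left, so heat = False.
In (light || lock || !ready || valve) only lock is left, so lock = True.
Set armed = False.
All clauses satisfied.

heat: False, cold: False, lock: True, ready: True, valve: False, power: False, light: False, fan: False, armed: False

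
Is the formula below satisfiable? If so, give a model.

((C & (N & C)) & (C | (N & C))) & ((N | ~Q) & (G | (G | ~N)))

C: True, Q: True, G: True, N: True

  (C & (N & C)) & (C | (N & C)) = True
    C & (N & C) = True
      N & C = True
    C | (N & C) = True
      N & C = True
  (N | ~Q) & (G | (G | ~N)) = True
    N | ~Q = True
      ~Q = False
    G | (G | ~N) = True
      G | ~N = True
        ~N = False
Both conjuncts True, so the formula holds.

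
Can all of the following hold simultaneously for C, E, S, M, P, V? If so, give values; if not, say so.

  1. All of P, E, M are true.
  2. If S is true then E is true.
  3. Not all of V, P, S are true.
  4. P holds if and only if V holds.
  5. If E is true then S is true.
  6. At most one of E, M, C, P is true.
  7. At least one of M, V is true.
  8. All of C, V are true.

The formula is unsatisfiable.

Case C = True:
  (1) forces P = True.
  Constraint (6) is violated (C=T, P=T) — contradiction.
Case C = False:
  Constraint (8) is violated (C=F) — contradiction.
Both cases fail — unsatisfiable.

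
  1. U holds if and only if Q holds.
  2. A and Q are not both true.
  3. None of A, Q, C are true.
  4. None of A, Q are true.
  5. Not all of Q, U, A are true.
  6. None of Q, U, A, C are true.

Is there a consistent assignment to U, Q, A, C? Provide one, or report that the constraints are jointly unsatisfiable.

U: False; Q: False; A: False; C: False

  (1) U=F, Q=F — same ✓
  (2) A=F, Q=F — not both ✓
  (3) {A, Q, C}: 0 true — none ✓
  (4) {A, Q}: 0 true — none ✓
  (5) {Q, U, A}: 0/3 true — not all ✓
  (6) {Q, U, A, C}: 0 true — none ✓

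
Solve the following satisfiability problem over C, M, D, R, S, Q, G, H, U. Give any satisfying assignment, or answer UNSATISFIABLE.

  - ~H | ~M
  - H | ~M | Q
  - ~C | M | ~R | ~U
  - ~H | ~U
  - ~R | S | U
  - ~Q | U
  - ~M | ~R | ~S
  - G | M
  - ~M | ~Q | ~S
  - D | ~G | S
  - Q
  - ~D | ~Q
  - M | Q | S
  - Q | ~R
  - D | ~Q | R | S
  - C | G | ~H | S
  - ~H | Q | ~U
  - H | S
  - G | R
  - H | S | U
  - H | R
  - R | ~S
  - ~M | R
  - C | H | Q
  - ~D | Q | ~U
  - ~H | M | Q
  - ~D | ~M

Unit clause (Q) forces Q = True.
In (~D | ~Q) only ~D is left, so D = False.
In (~Q | U) only U is left, so U = True.
In (~H | ~U) only ~H is left, so H = False.
In (H | S) only S is left, so S = True.
In (H | R) only R is left, so R = True.
In (~M | ~R | ~S) only ~M is left, so M = False.
In (G | M) only G is left, so G = True.
In (~C | M | ~R | ~U) only ~C is left, so C = False.
All clauses satisfied.

C=F, M=F, D=F, R=T, S=T, Q=T, G=T, H=F, U=T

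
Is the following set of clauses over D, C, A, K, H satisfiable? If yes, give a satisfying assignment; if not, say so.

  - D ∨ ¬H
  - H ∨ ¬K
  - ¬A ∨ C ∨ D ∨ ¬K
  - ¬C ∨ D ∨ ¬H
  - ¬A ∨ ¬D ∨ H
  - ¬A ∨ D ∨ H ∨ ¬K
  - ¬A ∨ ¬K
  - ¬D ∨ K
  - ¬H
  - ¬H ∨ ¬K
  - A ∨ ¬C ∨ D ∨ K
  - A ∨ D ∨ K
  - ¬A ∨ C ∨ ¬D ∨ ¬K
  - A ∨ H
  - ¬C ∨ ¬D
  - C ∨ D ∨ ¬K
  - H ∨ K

Case H = True:
  Clause (¬H) is falsified — contradiction.
Case H = False:
  (H ∨ ¬K) forces K = False.
  Clause (H ∨ K) is falsified — contradiction.
Both cases fail, so the formula is unsatisfiable.

The formula is unsatisfiable.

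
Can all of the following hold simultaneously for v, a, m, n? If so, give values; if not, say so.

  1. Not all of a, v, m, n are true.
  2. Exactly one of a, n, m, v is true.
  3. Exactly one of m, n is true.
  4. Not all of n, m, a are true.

v=F, a=F, m=F, n=T

  (1) {a, v, m, n}: 1/4 true — not all ✓
  (2) {a, n, m, v}: 1 true — exactly one ✓
  (3) {m, n}: 1 true — exactly one ✓
  (4) {n, m, a}: 1/3 true — not all ✓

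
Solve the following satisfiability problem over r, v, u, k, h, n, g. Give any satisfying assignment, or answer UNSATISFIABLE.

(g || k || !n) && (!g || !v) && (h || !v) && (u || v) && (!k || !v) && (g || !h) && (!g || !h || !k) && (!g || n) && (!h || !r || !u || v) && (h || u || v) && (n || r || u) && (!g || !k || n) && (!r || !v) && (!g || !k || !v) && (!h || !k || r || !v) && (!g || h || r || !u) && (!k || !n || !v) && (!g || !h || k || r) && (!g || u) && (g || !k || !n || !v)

r=F, v=F, u=T, k=F, h=F, n=F, g=F

Set r = False.
Try v = True:
  (!g || !v) forces g = False.
  (h || !v) forces h = True.
  clause (g || !h) is falsified — backtrack.
So v = False.
  then (u || v) forces u = True.
Set k = False.
Set h = False.
  then (!g || h || r || !u) forces g = False.
  then (g || k || !n) forces n = False.
All clauses satisfied.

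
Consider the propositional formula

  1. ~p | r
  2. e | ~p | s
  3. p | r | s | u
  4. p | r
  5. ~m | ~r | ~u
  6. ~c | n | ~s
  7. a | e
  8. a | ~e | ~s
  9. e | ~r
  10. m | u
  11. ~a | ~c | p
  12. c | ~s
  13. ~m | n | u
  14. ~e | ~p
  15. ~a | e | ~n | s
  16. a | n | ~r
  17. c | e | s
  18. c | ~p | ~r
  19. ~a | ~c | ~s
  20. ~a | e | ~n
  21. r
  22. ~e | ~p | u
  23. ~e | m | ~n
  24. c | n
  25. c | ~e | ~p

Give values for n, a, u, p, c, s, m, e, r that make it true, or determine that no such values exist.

Unit clause (r) forces r = True.
In (e | ~r) only e is left, so e = True.
In (~e | ~p) only ~p is left, so p = False.
Try n = False:
  (a | n | ~r) forces a = True.
  (~a | ~c | p) forces c = False.
  clause (c | n) is falsified — backtrack.
So n = True.
  then (~e | m | ~n) forces m = True.
  then (~m | ~r | ~u) forces u = False.
Set a = False.
  then (a | ~e | ~s) forces s = False.
Set c = False.
All clauses satisfied.

n = True, a = False, u = False, p = False, c = False, s = False, m = True, e = True, r = True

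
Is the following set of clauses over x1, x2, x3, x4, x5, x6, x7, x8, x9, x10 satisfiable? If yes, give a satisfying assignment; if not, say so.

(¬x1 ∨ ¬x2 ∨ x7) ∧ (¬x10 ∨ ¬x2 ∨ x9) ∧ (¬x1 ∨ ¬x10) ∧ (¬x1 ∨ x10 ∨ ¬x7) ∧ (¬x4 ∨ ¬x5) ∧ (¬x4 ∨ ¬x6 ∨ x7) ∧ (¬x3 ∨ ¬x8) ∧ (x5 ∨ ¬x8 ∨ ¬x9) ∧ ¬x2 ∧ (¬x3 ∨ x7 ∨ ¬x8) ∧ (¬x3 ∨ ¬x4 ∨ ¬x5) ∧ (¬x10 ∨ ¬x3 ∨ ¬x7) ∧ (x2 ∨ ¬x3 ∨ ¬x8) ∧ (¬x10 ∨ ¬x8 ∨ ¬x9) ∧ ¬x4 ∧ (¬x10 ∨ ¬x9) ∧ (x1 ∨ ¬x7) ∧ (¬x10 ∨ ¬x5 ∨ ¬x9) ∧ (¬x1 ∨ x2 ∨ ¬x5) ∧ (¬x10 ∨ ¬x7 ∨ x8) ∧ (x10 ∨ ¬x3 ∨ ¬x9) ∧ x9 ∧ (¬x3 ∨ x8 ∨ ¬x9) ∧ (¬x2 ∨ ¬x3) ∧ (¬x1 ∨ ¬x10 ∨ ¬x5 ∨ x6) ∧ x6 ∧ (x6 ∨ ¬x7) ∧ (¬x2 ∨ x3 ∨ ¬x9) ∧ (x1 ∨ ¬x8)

Unit clause (¬x2) forces x2 = False.
Unit clause (¬x4) forces x4 = False.
Unit clause (x9) forces x9 = True.
Unit clause (x6) forces x6 = True.
In (¬x10 ∨ ¬x9) only ¬x10 is left, so x10 = False.
In (x10 ∨ ¬x3 ∨ ¬x9) only ¬x3 is left, so x3 = False.
Set x1 = False.
  then (x1 ∨ ¬x7) forces x7 = False.
  then (x1 ∨ ¬x8) forces x8 = False.
Set x5 = False.
All clauses satisfied.

x1: False, x2: False, x3: False, x4: False, x5: False, x6: True, x7: False, x8: False, x9: True, x10: False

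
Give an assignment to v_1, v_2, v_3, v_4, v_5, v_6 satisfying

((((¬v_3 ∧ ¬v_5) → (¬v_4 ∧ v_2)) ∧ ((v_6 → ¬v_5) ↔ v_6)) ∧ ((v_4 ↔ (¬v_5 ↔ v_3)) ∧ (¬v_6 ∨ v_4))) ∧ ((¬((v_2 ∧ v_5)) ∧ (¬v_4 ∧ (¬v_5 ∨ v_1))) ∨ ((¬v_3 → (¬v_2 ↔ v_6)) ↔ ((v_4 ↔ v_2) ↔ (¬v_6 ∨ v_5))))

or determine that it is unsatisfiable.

v_1 = False, v_2 = False, v_3 = True, v_4 = True, v_5 = False, v_6 = True

  (((¬v_3 ∧ ¬v_5) → (¬v_4 ∧ v_2)) ∧ ((v_6 → ¬v_5) ↔ v_6)) ∧ ((v_4 ↔ (¬v_5 ↔ v_3)) ∧ (¬v_6 ∨ v_4)) = True
    ((¬v_3 ∧ ¬v_5) → (¬v_4 ∧ v_2)) ∧ ((v_6 → ¬v_5) ↔ v_6) = True
      (¬v_3 ∧ ¬v_5) → (¬v_4 ∧ v_2) = True
        ¬v_3 ∧ ¬v_5 = False
          ¬v_3 = False
          ¬v_5 = True
        ¬v_4 ∧ v_2 = False
          ¬v_4 = False
      (v_6 → ¬v_5) ↔ v_6 = True
        v_6 → ¬v_5 = True
          ¬v_5 = True
    (v_4 ↔ (¬v_5 ↔ v_3)) ∧ (¬v_6 ∨ v_4) = True
      v_4 ↔ (¬v_5 ↔ v_3) = True
        ¬v_5 ↔ v_3 = True
          ¬v_5 = True
      ¬v_6 ∨ v_4 = True
        ¬v_6 = False
  (¬((v_2 ∧ v_5)) ∧ (¬v_4 ∧ (¬v_5 ∨ v_1))) ∨ ((¬v_3 → (¬v_2 ↔ v_6)) ↔ ((v_4 ↔ v_2) ↔ (¬v_6 ∨ v_5))) = True
    ¬((v_2 ∧ v_5)) ∧ (¬v_4 ∧ (¬v_5 ∨ v_1)) = False
      ¬((v_2 ∧ v_5)) = True
        v_2 ∧ v_5 = False
      ¬v_4 ∧ (¬v_5 ∨ v_1) = False
        ¬v_4 = False
        ¬v_5 ∨ v_1 = True
          ¬v_5 = True
    (¬v_3 → (¬v_2 ↔ v_6)) ↔ ((v_4 ↔ v_2) ↔ (¬v_6 ∨ v_5)) = True
      ¬v_3 → (¬v_2 ↔ v_6) = True
        ¬v_3 = False
        ¬v_2 ↔ v_6 = True
          ¬v_2 = True
      (v_4 ↔ v_2) ↔ (¬v_6 ∨ v_5) = True
        v_4 ↔ v_2 = False
        ¬v_6 ∨ v_5 = False
          ¬v_6 = False
Both conjuncts True, so the formula holds.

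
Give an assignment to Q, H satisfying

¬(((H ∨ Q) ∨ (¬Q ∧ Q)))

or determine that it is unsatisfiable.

Q=F; H=F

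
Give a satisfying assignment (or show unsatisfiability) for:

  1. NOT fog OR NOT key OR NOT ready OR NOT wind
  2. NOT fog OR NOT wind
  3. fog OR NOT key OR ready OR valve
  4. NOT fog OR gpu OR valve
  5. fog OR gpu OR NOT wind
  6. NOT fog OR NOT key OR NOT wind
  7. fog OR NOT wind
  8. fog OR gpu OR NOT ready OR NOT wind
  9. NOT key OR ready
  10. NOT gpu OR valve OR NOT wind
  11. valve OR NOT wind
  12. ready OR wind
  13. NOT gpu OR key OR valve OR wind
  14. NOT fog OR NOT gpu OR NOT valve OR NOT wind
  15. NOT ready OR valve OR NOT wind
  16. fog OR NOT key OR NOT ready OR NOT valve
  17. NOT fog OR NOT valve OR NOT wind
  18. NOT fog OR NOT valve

Set valve = False.
  then (valve OR NOT wind) forces wind = False.
  then (ready OR wind) forces ready = True.
Set gpu = True.
  then (NOT gpu OR key OR valve OR wind) forces key = True.
Set fog = False.
All clauses satisfied.

valve: False, gpu: True, wind: False, key: True, ready: True, fog: False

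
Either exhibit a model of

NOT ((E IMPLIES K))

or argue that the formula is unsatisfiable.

K: False, E: True

  NOT ((E IMPLIES K)) = True
    E IMPLIES K = False
The formula evaluates to True.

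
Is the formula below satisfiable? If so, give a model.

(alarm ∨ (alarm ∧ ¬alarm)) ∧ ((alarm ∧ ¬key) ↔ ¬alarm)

key: True, alarm: True

  alarm ∨ (alarm ∧ ¬alarm) = True
    alarm ∧ ¬alarm = False
      ¬alarm = False
  (alarm ∧ ¬key) ↔ ¬alarm = True
    alarm ∧ ¬key = False
      ¬key = False
    ¬alarm = False
Both conjuncts True, so the formula holds.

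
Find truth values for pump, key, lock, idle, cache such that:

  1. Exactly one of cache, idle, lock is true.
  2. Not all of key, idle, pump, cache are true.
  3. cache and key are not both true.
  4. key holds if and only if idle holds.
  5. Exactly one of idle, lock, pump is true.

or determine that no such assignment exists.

pump: False, key: True, lock: False, idle: True, cache: False

  (1) {cache, idle, lock}: 1 true — exactly one ✓
  (2) {key, idle, pump, cache}: 2/4 true — not all ✓
  (3) cache=F, key=T — not both ✓
  (4) key=T, idle=T — same ✓
  (5) {idle, lock, pump}: 1 true — exactly one ✓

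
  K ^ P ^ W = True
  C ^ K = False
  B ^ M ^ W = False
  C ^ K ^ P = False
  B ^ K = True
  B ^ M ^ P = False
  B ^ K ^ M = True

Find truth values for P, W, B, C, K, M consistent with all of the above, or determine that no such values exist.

P = False, W = False, B = False, C = True, K = True, M = False

K ^ P ^ W = T ^ F ^ F = True ✓
C ^ K = T ^ T = False ✓
B ^ M ^ W = F ^ F ^ F = False ✓
C ^ K ^ P = T ^ T ^ F = False ✓
B ^ K = F ^ T = True ✓
B ^ M ^ P = F ^ F ^ F = False ✓
B ^ K ^ M = F ^ T ^ F = True ✓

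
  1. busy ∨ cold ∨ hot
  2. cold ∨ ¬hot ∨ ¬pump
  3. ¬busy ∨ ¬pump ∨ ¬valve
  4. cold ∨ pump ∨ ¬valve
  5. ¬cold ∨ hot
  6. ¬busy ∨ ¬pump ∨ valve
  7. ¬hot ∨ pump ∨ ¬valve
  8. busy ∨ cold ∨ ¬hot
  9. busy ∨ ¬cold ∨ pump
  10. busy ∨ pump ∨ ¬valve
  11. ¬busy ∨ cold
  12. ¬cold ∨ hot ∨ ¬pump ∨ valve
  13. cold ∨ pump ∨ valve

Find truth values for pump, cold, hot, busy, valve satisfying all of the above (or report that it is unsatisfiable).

Set pump = True.
Try cold = False:
  (cold ∨ ¬hot ∨ ¬pump) forces hot = False.
  (busy ∨ cold ∨ hot) forces busy = True.
  clause (¬busy ∨ cold) is falsified — backtrack.
So cold = True.
  then (¬cold ∨ hot) forces hot = True.
Try busy = True:
  (¬busy ∨ ¬pump ∨ ¬valve) forces valve = False.
  clause (¬busy ∨ ¬pump ∨ valve) is falsified — backtrack.
So busy = False.
Set valve = True.
All clauses satisfied.

pump=T, cold=T, hot=T, busy=F, valve=T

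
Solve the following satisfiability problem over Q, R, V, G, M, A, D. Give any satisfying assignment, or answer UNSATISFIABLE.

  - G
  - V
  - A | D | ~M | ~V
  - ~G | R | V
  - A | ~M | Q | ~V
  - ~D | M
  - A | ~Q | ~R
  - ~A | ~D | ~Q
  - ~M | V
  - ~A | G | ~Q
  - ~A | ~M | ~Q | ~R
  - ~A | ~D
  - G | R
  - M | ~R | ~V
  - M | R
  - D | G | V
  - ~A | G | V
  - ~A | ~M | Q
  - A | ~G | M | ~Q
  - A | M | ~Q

Q: True, R: False, V: True, G: True, M: True, A: True, D: False

Unit clause (G) forces G = True.
Unit clause (V) forces V = True.
Set Q = True.
Set R = False.
  then (M | R) forces M = True.
Set A = True.
  then (~A | ~D | ~Q) forces D = False.
All clauses satisfied.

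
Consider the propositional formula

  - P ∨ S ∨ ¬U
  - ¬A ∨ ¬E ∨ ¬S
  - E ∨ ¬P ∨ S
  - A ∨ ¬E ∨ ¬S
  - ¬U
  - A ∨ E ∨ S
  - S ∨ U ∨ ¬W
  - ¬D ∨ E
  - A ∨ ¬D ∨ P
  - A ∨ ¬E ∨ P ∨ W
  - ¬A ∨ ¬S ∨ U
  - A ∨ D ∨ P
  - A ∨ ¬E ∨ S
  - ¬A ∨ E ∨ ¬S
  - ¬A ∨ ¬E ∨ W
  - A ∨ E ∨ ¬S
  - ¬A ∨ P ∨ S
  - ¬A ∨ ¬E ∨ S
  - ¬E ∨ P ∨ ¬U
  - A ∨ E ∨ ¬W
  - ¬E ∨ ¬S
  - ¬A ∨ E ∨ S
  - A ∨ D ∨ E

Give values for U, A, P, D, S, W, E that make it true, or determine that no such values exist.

Case E = True:
  (¬U) forces U = False.
  (¬E ∨ ¬S) forces S = False.
  (S ∨ U ∨ ¬W) forces W = False.
  (A ∨ ¬E ∨ S) forces A = True.
  Clause (¬A ∨ ¬E ∨ W) is falsified — contradiction.
Case E = False:
  (¬U) forces U = False.
  (¬D ∨ E) forces D = False.
  (A ∨ D ∨ E) forces A = True.
  (¬A ∨ ¬S ∨ U) forces S = False.
  Clause (¬A ∨ E ∨ S) is falsified — contradiction.
Both cases fail, so the formula is unsatisfiable.

Unsatisfiable — no assignment works.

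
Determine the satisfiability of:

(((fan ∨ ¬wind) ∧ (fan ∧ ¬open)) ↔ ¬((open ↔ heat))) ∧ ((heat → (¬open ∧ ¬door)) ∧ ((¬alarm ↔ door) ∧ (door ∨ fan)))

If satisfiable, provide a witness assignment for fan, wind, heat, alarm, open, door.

fan: False, wind: False, heat: False, alarm: False, open: False, door: True

  ((fan ∨ ¬wind) ∧ (fan ∧ ¬open)) ↔ ¬((open ↔ heat)) = True
    (fan ∨ ¬wind) ∧ (fan ∧ ¬open) = False
      fan ∨ ¬wind = True
        ¬wind = True
      fan ∧ ¬open = False
        ¬open = True
    ¬((open ↔ heat)) = False
      open ↔ heat = True
  (heat → (¬open ∧ ¬door)) ∧ ((¬alarm ↔ door) ∧ (door ∨ fan)) = True
    heat → (¬open ∧ ¬door) = True
      ¬open ∧ ¬door = False
        ¬open = True
        ¬door = False
    (¬alarm ↔ door) ∧ (door ∨ fan) = True
      ¬alarm ↔ door = True
        ¬alarm = True
      door ∨ fan = True
Both conjuncts True, so the formula holds.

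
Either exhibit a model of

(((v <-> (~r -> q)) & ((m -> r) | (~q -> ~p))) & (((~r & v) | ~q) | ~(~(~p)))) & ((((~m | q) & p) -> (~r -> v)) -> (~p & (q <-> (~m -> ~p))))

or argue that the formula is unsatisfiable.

p = True, r = False, q = False, v = False, m = False

  ((v <-> (~r -> q)) & ((m -> r) | (~q -> ~p))) & (((~r & v) | ~q) | ~(~(~p))) = True
    (v <-> (~r -> q)) & ((m -> r) | (~q -> ~p)) = True
      v <-> (~r -> q) = True
        ~r -> q = False
          ~r = True
      (m -> r) | (~q -> ~p) = True
        m -> r = True
        ~q -> ~p = False
          ~q = True
          ~p = False
    ((~r & v) | ~q) | ~(~(~p)) = True
      (~r & v) | ~q = True
        ~r & v = False
          ~r = True
        ~q = True
      ~(~(~p)) = False
        ~(~p) = True
          ~p = False
  (((~m | q) & p) -> (~r -> v)) -> (~p & (q <-> (~m -> ~p))) = True
    ((~m | q) & p) -> (~r -> v) = False
      (~m | q) & p = True
        ~m | q = True
          ~m = True
      ~r -> v = False
        ~r = True
    ~p & (q <-> (~m -> ~p)) = False
      ~p = False
      q <-> (~m -> ~p) = True
        ~m -> ~p = False
          ~m = True
          ~p = False
Both conjuncts True, so the formula holds.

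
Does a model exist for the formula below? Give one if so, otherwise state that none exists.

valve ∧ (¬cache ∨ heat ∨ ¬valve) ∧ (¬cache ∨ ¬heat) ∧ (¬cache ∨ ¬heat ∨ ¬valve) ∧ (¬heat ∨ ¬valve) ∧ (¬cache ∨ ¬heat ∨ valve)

Unit clause (valve) forces valve = True.
In (¬heat ∨ ¬valve) only ¬heat is left, so heat = False.
In (¬cache ∨ heat ∨ ¬valve) only ¬cache is left, so cache = False.
Check each clause:
  (valve): valve holds.
  (¬cache ∨ heat ∨ ¬valve): ¬cache holds.
  (¬cache ∨ ¬heat): ¬cache holds.
  (¬cache ∨ ¬heat ∨ ¬valve): ¬cache holds.
  (¬heat ∨ ¬valve): ¬heat holds.
  (¬cache ∨ ¬heat ∨ valve): ¬cache holds.
All clauses satisfied.

cache=F, heat=F, valve=T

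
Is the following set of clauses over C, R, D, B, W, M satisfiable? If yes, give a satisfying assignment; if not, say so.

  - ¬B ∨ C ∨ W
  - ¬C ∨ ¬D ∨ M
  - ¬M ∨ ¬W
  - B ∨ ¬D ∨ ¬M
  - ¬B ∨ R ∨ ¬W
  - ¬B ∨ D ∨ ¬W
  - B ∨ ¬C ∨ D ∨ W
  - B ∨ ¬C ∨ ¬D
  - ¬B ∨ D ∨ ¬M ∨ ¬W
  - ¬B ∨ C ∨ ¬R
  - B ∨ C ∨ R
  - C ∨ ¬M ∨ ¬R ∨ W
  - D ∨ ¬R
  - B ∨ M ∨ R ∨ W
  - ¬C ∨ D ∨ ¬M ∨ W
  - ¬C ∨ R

Set C = False.
Try R = False:
  (B ∨ C ∨ R) forces B = True.
  (¬B ∨ C ∨ W) forces W = True.
  clause (¬B ∨ R ∨ ¬W) is falsified — backtrack.
So R = True.
  then (¬B ∨ C ∨ ¬R) forces B = False.
  then (D ∨ ¬R) forces D = True.
  then (B ∨ ¬D ∨ ¬M) forces M = False.
Set W = True.
All clauses satisfied.

C=F, R=T, D=T, B=F, W=T, M=F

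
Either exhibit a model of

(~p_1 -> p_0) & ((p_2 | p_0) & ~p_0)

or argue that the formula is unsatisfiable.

p_0: False, p_1: True, p_2: True

  ~p_1 -> p_0 = True
    ~p_1 = False
  (p_2 | p_0) & ~p_0 = True
    p_2 | p_0 = True
    ~p_0 = True
Both conjuncts True, so the formula holds.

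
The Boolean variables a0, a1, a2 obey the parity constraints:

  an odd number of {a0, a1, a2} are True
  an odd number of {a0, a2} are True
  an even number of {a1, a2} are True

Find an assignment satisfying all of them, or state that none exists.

a0 = True; a1 = False; a2 = False

{a0, a1, a2}: 1 true → odd ✓
{a0, a2}: 1 true → odd ✓
{a1, a2}: 0 true → even ✓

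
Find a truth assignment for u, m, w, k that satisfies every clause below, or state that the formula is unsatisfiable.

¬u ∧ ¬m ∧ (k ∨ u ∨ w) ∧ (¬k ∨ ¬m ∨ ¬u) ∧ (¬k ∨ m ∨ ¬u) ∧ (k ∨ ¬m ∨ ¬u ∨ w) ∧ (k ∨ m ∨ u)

Unit clause (¬u) forces u = False.
Unit clause (¬m) forces m = False.
In (k ∨ m ∨ u) only k is left, so k = True.
Set w = True.
All clauses satisfied.

u=F, m=F, w=T, k=T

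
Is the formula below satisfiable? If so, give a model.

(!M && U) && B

B: True, U: True, M: False

  !M && U = True
    !M = True
Both conjuncts True, so the formula holds.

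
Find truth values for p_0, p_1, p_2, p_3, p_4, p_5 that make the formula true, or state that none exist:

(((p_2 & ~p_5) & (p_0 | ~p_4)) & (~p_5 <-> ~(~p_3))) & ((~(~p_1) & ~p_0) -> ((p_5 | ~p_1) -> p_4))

p_0=T, p_1=T, p_2=T, p_3=T, p_4=T, p_5=F

  ((p_2 & ~p_5) & (p_0 | ~p_4)) & (~p_5 <-> ~(~p_3)) = True
    (p_2 & ~p_5) & (p_0 | ~p_4) = True
      p_2 & ~p_5 = True
        ~p_5 = True
      p_0 | ~p_4 = True
        ~p_4 = False
    ~p_5 <-> ~(~p_3) = True
      ~p_5 = True
      ~(~p_3) = True
        ~p_3 = False
  (~(~p_1) & ~p_0) -> ((p_5 | ~p_1) -> p_4) = True
    ~(~p_1) & ~p_0 = False
      ~(~p_1) = True
        ~p_1 = False
      ~p_0 = False
    (p_5 | ~p_1) -> p_4 = True
      p_5 | ~p_1 = False
        ~p_1 = False
Both conjuncts True, so the formula holds.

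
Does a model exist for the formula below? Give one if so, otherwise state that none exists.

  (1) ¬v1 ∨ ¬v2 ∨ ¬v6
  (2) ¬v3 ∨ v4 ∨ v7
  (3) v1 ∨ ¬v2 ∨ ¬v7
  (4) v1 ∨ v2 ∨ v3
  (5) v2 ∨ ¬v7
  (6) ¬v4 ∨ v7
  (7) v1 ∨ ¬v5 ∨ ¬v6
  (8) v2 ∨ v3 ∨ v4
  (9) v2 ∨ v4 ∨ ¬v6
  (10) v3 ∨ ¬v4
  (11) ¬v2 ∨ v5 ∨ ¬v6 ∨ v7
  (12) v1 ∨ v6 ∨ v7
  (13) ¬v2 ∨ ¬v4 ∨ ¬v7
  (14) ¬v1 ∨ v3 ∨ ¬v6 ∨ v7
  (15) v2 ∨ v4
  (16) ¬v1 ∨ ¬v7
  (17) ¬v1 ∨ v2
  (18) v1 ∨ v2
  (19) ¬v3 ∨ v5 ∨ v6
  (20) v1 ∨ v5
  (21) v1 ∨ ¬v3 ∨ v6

Set v1 = True.
  then (¬v1 ∨ ¬v7) forces v7 = False.
  then (¬v1 ∨ v2) forces v2 = True.
  then (¬v1 ∨ ¬v2 ∨ ¬v6) forces v6 = False.
  then (¬v4 ∨ v7) forces v4 = False.
  then (¬v3 ∨ v4 ∨ v7) forces v3 = False.
Set v5 = False.
All clauses satisfied.

v1=T, v2=T, v3=F, v4=F, v5=F, v6=F, v7=F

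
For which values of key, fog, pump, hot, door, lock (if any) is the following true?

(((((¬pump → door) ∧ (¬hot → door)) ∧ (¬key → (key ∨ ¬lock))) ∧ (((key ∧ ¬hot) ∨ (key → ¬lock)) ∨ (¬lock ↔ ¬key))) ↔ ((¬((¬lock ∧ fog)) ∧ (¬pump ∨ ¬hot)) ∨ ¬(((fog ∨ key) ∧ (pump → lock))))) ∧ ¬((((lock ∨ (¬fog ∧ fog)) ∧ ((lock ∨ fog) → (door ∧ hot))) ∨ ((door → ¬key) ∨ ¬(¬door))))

UNSATISFIABLE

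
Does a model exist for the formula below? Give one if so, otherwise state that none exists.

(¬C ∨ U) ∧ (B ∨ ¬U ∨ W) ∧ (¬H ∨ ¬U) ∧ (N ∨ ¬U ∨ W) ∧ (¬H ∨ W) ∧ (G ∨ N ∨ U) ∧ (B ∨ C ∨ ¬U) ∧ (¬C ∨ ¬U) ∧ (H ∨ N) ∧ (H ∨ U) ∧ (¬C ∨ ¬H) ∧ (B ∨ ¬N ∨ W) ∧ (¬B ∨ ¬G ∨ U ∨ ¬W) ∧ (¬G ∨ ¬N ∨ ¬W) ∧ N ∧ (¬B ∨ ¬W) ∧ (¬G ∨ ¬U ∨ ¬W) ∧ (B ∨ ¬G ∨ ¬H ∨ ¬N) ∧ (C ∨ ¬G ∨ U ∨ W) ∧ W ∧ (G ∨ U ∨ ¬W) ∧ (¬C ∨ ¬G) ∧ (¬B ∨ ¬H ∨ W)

Case W = True:
  (N) forces N = True.
  (¬G ∨ ¬N ∨ ¬W) forces G = False.
  (¬B ∨ ¬W) forces B = False.
  (G ∨ U ∨ ¬W) forces U = True.
  (¬H ∨ ¬U) forces H = False.
  (B ∨ C ∨ ¬U) forces C = True.
  Clause (¬C ∨ ¬U) is falsified — contradiction.
Case W = False:
  Clause (W) is falsified — contradiction.
Both cases fail, so the formula is unsatisfiable.

Unsatisfiable — no assignment works.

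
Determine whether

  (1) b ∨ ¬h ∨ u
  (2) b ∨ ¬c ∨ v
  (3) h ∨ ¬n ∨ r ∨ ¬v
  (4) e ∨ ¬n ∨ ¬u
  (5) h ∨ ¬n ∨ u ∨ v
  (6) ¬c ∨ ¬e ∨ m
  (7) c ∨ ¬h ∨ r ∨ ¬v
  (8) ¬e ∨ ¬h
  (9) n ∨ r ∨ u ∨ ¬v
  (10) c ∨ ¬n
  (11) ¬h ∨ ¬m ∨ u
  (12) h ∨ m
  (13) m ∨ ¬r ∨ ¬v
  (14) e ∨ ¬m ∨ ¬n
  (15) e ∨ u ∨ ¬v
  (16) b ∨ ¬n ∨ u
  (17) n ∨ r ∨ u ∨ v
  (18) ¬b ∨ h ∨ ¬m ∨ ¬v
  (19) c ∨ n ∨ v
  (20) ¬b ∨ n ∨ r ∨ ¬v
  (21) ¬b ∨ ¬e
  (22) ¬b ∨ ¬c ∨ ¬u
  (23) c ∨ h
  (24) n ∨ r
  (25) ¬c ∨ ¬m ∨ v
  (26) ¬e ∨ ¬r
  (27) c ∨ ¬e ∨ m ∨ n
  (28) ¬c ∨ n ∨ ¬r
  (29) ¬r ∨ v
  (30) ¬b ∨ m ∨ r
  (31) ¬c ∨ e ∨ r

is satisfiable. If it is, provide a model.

Set u = True.
Set b = True.
  then (¬b ∨ ¬e) forces e = False.
  then (¬b ∨ ¬c ∨ ¬u) forces c = False.
  then (c ∨ h) forces h = True.
  then (e ∨ ¬n ∨ ¬u) forces n = False.
  then (c ∨ n ∨ v) forces v = True.
  then (¬b ∨ n ∨ r ∨ ¬v) forces r = True.
  then (m ∨ ¬r ∨ ¬v) forces m = True.
All clauses satisfied.

u = True, b = True, v = True, r = True, c = False, e = False, h = True, n = False, m = True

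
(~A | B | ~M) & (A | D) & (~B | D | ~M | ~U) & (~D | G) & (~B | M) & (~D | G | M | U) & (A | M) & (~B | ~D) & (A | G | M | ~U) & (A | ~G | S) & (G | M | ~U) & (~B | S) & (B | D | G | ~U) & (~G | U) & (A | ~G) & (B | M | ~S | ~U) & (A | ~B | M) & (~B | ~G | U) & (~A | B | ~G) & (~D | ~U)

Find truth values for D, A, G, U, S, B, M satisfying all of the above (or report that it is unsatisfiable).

D = False; A = True; G = False; U = False; S = False; B = False; M = False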